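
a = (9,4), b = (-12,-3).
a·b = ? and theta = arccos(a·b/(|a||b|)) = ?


a·b = 9*(-12) + 4*(-3) = -108 - 12 = -120
|a| = sqrt(81+16) = 9.8489
|b| = sqrt(144+9) = 12.3693
cos(theta) = -120/(sqrt(97)*sqrt(153)) = -120/sqrt(14841) = -0.985030
theta = arccos(-120/sqrt(14841)) = 170.0738 degrees

a·b = -120, theta = 170.0738 deg


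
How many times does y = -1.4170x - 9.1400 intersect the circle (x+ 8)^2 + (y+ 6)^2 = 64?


Substitute y = -1.4170x - 9.1400: (x+ 8)^2 + (-1.4170x- 9.1400+ 6)^2 = 64
Expand to Ax^2 + Bx + C = 0, where b-k = -3.14
A = 1+m^2 = 3.007889
B = 2(m(b-k) - h) = 2(-1.4170*(-3.14) + 8) = 24.89876
C = h^2 + (b-k)^2 - r^2 = 64 + 9.8596 - 64 = 9.8596
disc = B^2-4AC = 619.9482 - 118.6263 = 501.3219
disc > 0

2 intersection points


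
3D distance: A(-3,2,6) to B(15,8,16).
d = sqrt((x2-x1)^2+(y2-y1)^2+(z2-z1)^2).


dx=18, dy=6, dz=10
d = sqrt(324+36+100) = sqrt(460) = 21.4476

21.4476


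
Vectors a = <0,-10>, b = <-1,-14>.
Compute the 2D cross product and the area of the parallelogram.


cross = 0*(-14) + 10*(-1) = 0 - 10 = -10
Parallelogram area = |-10| = 10

cross = -10, parallelogram area = 10


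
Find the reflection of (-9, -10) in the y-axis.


Reflection rule for y-axis: (-x, y)
(-9, -10) -> (9, -10)

(9, -10)


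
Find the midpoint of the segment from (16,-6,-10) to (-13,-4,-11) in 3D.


Mx = (16- 13)/2 = 1.5000
My = (-6- 4)/2 = -5.0000
Mz = (-10- 11)/2 = -10.5000

M = (1.5000, -5.0000, -10.5000)


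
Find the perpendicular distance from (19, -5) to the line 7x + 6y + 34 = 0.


|7*19 + 6*(-5) + 34| = |137| = 137
sqrt(49 + 36) = sqrt(85) = 9.2195
d = 137/sqrt(85) = 14.8597

14.8597


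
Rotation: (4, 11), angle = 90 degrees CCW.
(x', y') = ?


cos(90) = 0, sin(90) = 1
x' = 4*0 - 11*1 = -11
y' = 4*1 + 11*0 = 4

(-11, 4)


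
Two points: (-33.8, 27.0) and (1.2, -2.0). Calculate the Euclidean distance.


dx = 1.2 + 33.8 = 35.0
dy = -2.0 - 27.0 = -29.0
d = sqrt(1225.0 + 841.0) = sqrt(2066.0) = 45.4533

45.4533


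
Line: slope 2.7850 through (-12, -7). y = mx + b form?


y + 7 = 2.7850(x + 12)
y = 2.7850x - 7 - 2.7850*(-12)
y = 2.7850x + 26.4200

y = 2.7850x + 26.4200


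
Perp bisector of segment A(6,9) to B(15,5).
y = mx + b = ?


Midpoint = (10.5, 7)
Slope of AB = dy/dx = -4/9 = -0.4444
Perp slope = -dx/dy = 9/4 = 2.2500
b = My - (perp slope)*Mx = 7 + (9*10.5)/(-4) = 7 - 23.6250 = -16.6250

y = 2.2500x - 16.6250


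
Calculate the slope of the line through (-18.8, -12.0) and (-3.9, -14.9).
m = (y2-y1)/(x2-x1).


dy = -14.9 + 12.0 = -2.9
dx = -3.9 + 18.8 = 14.9
m = -2.9/14.9 = -0.1946

m = -0.1946


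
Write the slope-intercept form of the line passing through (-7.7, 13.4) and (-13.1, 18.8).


m = (5.4)/(-5.4) = -1.0000
b = y1 - m*x1 = 13.4 - (5.4*(-7.7))/(-5.4) = 13.4 - 7.7000 = 5.7000

y = -1.0000x + 5.7000


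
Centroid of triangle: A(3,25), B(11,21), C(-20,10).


Gx = (3+11- 20)/3 = -6/3 = -2.0000
Gy = (25+21+10)/3 = 56/3 = 18.6667

G = (-2.0000, 18.6667)


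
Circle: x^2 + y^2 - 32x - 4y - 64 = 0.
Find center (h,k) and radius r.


h = -D/2 = 32/2 = 16
k = -E/2 = 4/2 = 2
r^2 = h^2 + k^2 - F = 256 + 4 + 64 = 324
r = 18

Center (16, 2), radius = 18


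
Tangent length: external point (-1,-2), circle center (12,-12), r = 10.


d = sqrt((-1-12)^2 + (-2+ 12)^2) = sqrt(169+100) = 16.4012
L = sqrt(269.0000 - 100) = sqrt(169.0000) = 13.0000

13.0000


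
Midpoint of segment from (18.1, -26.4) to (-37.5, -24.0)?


Mx = (18.1 - 37.5)/2 = -19.4/2 = -9.7000
My = (-26.4 - 24.0)/2 = -50.4/2 = -25.2000

(-9.7000, -25.2000)


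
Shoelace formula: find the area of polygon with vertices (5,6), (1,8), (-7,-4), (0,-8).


sum(xi*y_{i+1}) = 5*8 + 1*(-4) - 7*(-8) + 0*6 = 92
sum(yi*x_{i+1}) = 6*1 + 8*(-7) - 4*0 - 8*5 = -90
Area = |92 + 90|/2 = 182/2 = 91.0000

91.0000 sq units


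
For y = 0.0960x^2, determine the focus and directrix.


a = 0.0960
1/(4a) = 2.6042
Focus = (0, 2.6042)
Directrix: y = -2.6042

Focus = (0, 2.6042), Directrix: y = -2.6042


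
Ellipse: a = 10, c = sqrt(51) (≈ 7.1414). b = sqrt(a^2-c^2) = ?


b^2 = 10^2 - (sqrt(51))^2 = 100 - 51 = 49
b = sqrt(49) = 7

b = 7


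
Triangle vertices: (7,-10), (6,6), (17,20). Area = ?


7*(6-20) = -98
6*(20+ 10) = 180
17*(-10-6) = -272
sum = -190
Area = |-190|/2 = 95.0000

95.0000 sq units


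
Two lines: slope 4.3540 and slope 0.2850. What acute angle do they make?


m1-m2 = 4.069
1+m1*m2 = 2.24089
tan(theta) = |4.069/2.24089| = 1.815796
theta = arctan(|4.069/2.24089|) = 61.1574 degrees (acute angle)

61.1574 degrees


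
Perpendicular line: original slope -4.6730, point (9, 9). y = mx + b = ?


Perpendicular slope = -1/m1 = -1/(-4.6730) = 0.2140
b2 = y0 - m2*x0 = 9 + 9/(-4.6730) = 9 - 1.9260 = 7.0740

y = 0.2140x + 7.0740


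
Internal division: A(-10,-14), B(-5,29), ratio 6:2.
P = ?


Px = (6*(-5) + 2*(-10))/8 = -50/8 = -6.2500
Py = (6*29 + 2*(-14))/8 = 146/8 = 18.2500

P = (-6.2500, 18.2500)


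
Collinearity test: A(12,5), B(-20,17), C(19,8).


12*(17-8) - 20*(8-5) + 19*(5-17)
= 108 - 60 - 228 = -180

No, not collinear (determinant = -180)


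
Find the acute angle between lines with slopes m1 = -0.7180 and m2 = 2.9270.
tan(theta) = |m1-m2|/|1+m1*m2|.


m1-m2 = -3.645
1+m1*m2 = -1.101586
tan(theta) = |-3.645/(-1.101586)| = 3.308866
theta = arctan(|-3.645/(-1.101586)|) = 73.1842 degrees (acute angle)

73.1842 degrees


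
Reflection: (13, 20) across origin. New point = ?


Reflection rule for origin: (-x, -y)
(13, 20) -> (-13, -20)

(-13, -20)


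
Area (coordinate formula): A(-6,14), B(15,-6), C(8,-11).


-6*(-6+ 11) = -30
15*(-11-14) = -375
8*(14+ 6) = 160
sum = -245
Area = |-245|/2 = 122.5000

122.5000 sq units


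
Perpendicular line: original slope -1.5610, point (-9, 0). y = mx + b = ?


Perpendicular slope = -1/m1 = -1/(-1.5610) = 0.6406
b2 = y0 - m2*x0 = 0 - 9/(-1.5610) = 0 + 5.7655 = 5.7655

y = 0.6406x + 5.7655


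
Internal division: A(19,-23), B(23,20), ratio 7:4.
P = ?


Px = (7*23 + 4*19)/11 = 237/11 = 21.5455
Py = (7*20 + 4*(-23))/11 = 48/11 = 4.3636

P = (21.5455, 4.3636)


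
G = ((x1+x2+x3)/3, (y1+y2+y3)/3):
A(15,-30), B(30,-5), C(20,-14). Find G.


Gx = (15+30+20)/3 = 65/3 = 21.6667
Gy = (-30- 5- 14)/3 = -49/3 = -16.3333

G = (21.6667, -16.3333)


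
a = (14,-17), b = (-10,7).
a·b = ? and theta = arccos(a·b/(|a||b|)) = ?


a·b = 14*(-10) - 17*7 = -140 - 119 = -259
|a| = sqrt(196+289) = 22.0227
|b| = sqrt(100+49) = 12.2066
cos(theta) = -259/(sqrt(485)*sqrt(149)) = -259/sqrt(72265) = -0.963465
theta = arccos(-259/sqrt(72265)) = 164.4645 degrees

a·b = -259, theta = 164.4645 deg


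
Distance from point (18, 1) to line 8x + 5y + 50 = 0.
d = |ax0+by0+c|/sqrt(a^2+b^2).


|8*18 + 5*1 + 50| = |199| = 199
sqrt(64 + 25) = sqrt(89) = 9.4340
d = 199/sqrt(89) = 21.0940

21.0940


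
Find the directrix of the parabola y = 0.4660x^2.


a = 0.4660
1/(4a) = 0.5365
directrix: y = -0.5365 = -0.5365

y = -0.5365


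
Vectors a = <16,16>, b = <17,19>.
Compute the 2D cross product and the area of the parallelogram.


cross = 16*19 - 16*17 = 304 - 272 = 32
Parallelogram area = |32| = 32

cross = 32, parallelogram area = 32


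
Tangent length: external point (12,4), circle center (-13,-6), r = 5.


d = sqrt((12+ 13)^2 + (4+ 6)^2) = sqrt(625+100) = 26.9258
L = sqrt(725.0000 - 25) = sqrt(700.0000) = 26.4575

26.4575


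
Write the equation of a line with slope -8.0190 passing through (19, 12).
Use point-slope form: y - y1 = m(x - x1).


y - 12 = -8.0190(x - 19)
y = -8.0190x + 12 + 8.0190*19
y = -8.0190x + 164.3610

y = -8.0190x + 164.3610


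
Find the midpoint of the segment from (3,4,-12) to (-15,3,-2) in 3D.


Mx = (3- 15)/2 = -6.0000
My = (4+3)/2 = 3.5000
Mz = (-12- 2)/2 = -7.0000

M = (-6.0000, 3.5000, -7.0000)


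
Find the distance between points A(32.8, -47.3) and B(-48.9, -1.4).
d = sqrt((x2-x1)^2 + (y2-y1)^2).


dx = -48.9 - 32.8 = -81.7
dy = -1.4 + 47.3 = 45.9
d = sqrt(6674.89 + 2106.81) = sqrt(8781.7) = 93.7107

93.7107


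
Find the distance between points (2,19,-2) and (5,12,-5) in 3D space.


dx=3, dy=-7, dz=-3
d = sqrt(9+49+9) = sqrt(67) = 8.1854

8.1854


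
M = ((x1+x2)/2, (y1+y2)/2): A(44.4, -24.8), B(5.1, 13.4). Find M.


Mx = (44.4 + 5.1)/2 = 49.5/2 = 24.7500
My = (-24.8 + 13.4)/2 = -11.4/2 = -5.7000

(24.7500, -5.7000)


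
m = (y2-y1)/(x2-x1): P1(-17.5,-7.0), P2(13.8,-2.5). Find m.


dy = -2.5 + 7.0 = 4.5
dx = 13.8 + 17.5 = 31.3
m = 4.5/31.3 = 0.1438

m = 0.1438


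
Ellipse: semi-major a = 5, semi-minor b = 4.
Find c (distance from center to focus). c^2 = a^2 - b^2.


c^2 = 5^2 - 4^2 = 25 - 16 = 9
c = sqrt(9) = 3.0000

c = 3.0000


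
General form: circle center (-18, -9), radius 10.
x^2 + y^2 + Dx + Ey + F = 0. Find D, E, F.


(x+ 18)^2 + (y+ 9)^2 = 10^2
D = -2h = 36, E = -2k = 18
F = h^2+k^2-r^2 = 324+81-100 = 305

D = 36, E = 18, F = 305


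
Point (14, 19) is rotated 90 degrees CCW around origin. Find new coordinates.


cos(90) = 0, sin(90) = 1
x' = 14*0 - 19*1 = -19
y' = 14*1 + 19*0 = 14

(-19, 14)


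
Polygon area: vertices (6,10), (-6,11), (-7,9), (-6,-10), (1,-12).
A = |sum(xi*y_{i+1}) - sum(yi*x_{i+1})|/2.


sum(xi*y_{i+1}) = 6*11 - 6*9 - 7*(-10) - 6*(-12) + 1*10 = 164
sum(yi*x_{i+1}) = 10*(-6) + 11*(-7) + 9*(-6) - 10*1 - 12*6 = -273
Area = |164 + 273|/2 = 437/2 = 218.5000

218.5000 sq units


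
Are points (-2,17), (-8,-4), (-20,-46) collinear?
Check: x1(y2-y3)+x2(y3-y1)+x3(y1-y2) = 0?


-2*(-4+ 46) - 8*(-46-17) - 20*(17+ 4)
= -84 + 504 - 420 = 0

Yes, collinear (determinant = 0)


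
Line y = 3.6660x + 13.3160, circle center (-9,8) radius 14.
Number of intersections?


Substitute y = 3.6660x + 13.3160: (x+ 9)^2 + (3.6660x+13.3160-8)^2 = 196
Expand to Ax^2 + Bx + C = 0, where b-k = 5.316
A = 1+m^2 = 14.439556
B = 2(m(b-k) - h) = 2(3.6660*5.316 + 9) = 56.976912
C = h^2 + (b-k)^2 - r^2 = 81 + 28.259856 - 196 = -86.740144
disc = B^2-4AC = 3246.3685 + 5009.9567 = 8256.3252
disc > 0

2 intersection points


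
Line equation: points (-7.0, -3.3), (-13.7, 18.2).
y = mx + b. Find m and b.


m = (21.5)/(-6.7) = -3.2090
b = y1 - m*x1 = -3.3 - (21.5*(-7.0))/(-6.7) = -3.3 - 22.4627 = -25.7627

y = -3.2090x - 25.7627


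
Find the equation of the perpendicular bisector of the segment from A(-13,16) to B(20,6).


Midpoint = (3.5, 11)
Slope of AB = dy/dx = -10/33 = -0.3030
Perp slope = -dx/dy = 33/10 = 3.3000
b = My - (perp slope)*Mx = 11 + (33*3.5)/(-10) = 11 - 11.5500 = -0.5500

y = 3.3000x - 0.5500


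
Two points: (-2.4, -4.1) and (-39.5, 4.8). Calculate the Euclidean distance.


dx = -39.5 + 2.4 = -37.1
dy = 4.8 + 4.1 = 8.9
d = sqrt(1376.41 + 79.21) = sqrt(1455.62) = 38.1526

38.1526


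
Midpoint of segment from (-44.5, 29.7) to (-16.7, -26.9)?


Mx = (-44.5 - 16.7)/2 = -61.2/2 = -30.6000
My = (29.7 - 26.9)/2 = 2.8/2 = 1.4000

(-30.6000, 1.4000)


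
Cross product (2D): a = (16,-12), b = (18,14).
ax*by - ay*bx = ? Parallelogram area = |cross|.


cross = 16*14 + 12*18 = 224 + 216 = 440
Parallelogram area = |440| = 440

cross = 440, parallelogram area = 440


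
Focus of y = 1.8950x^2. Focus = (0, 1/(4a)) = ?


a = 1.8950
4a = 7.5800
focus = (0, 1/7.5800) = (0, 0.1319)

Focus = (0, 0.1319)


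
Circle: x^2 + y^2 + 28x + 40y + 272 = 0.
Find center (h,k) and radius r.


h = -D/2 = -28/2 = -14
k = -E/2 = -40/2 = -20
r^2 = h^2 + k^2 - F = 196 + 400 - 272 = 324
r = 18

Center (-14, -20), radius = 18


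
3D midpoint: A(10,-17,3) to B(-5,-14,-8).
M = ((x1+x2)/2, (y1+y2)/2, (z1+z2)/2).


Mx = (10- 5)/2 = 2.5000
My = (-17- 14)/2 = -15.5000
Mz = (3- 8)/2 = -2.5000

M = (2.5000, -15.5000, -2.5000)


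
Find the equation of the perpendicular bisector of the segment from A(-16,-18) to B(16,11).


Midpoint = (0, -3.5)
Slope of AB = dy/dx = 29/32 = 0.9062
Perp slope = -dx/dy = -32/29 = -1.1034
b = My - (perp slope)*Mx = -3.5 + (32*0)/29 = -3.5 + 0 = -3.5000

y = -1.1034x - 3.5000


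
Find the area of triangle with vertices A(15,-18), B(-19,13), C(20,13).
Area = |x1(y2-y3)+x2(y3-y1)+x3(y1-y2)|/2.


15*(13-13) = 0
-19*(13+ 18) = -589
20*(-18-13) = -620
sum = -1209
Area = |-1209|/2 = 604.5000

604.5000 sq units


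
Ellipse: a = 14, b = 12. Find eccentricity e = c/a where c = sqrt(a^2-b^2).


c = sqrt(196-144) = sqrt(52) = 7.2111
e = c/a = sqrt(52)/14 = 0.5151

e = 0.5151


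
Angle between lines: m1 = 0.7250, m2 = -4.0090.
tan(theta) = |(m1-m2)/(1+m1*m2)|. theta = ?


m1-m2 = 4.734
1+m1*m2 = -1.906525
tan(theta) = |4.734/(-1.906525)| = 2.483052
theta = arctan(|4.734/(-1.906525)|) = 68.0639 degrees (acute angle)

68.0639 degrees


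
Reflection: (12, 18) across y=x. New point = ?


Reflection rule for y=x: (y, x)
(12, 18) -> (18, 12)

(18, 12)


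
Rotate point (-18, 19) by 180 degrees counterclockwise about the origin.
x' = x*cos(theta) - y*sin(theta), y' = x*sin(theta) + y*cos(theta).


cos(180) = -1, sin(180) = 0
x' = -18*(-1) - 19*0 = 18
y' = -18*0 + 19*(-1) = -19

(18, -19)


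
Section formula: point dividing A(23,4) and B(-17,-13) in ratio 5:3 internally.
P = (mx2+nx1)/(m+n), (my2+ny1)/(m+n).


Px = (5*(-17) + 3*23)/8 = -16/8 = -2.0000
Py = (5*(-13) + 3*4)/8 = -53/8 = -6.6250

P = (-2.0000, -6.6250)


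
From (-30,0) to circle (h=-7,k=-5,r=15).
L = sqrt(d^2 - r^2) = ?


d = sqrt((-30+ 7)^2 + (0+ 5)^2) = sqrt(529+25) = 23.5372
L = sqrt(554.0000 - 225) = sqrt(329.0000) = 18.1384

18.1384


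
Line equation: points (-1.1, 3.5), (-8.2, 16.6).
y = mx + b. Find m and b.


m = (13.1)/(-7.1) = -1.8451
b = y1 - m*x1 = 3.5 - (13.1*(-1.1))/(-7.1) = 3.5 - 2.0296 = 1.4704

y = -1.8451x + 1.4704


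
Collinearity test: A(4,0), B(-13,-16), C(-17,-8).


4*(-16+ 8) - 13*(-8-0) - 17*(0+ 16)
= -32 + 104 - 272 = -200

No, not collinear (determinant = -200)


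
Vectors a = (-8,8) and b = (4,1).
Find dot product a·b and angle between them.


a·b = -8*4 + 8*1 = -32 + 8 = -24
|a| = sqrt(64+64) = 11.3137
|b| = sqrt(16+1) = 4.1231
cos(theta) = -24/(sqrt(128)*sqrt(17)) = -24/sqrt(2176) = -0.514496
theta = arccos(-24/sqrt(2176)) = 120.9638 degrees

a·b = -24, theta = 120.9638 deg


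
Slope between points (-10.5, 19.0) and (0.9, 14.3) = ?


dy = 14.3 - 19.0 = -4.7
dx = 0.9 + 10.5 = 11.4
m = -4.7/11.4 = -0.4123

m = -0.4123


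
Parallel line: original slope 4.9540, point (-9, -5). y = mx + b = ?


Parallel lines have equal slopes.
m2 = 4.9540
b2 = -5 - 4.9540*(-9) = 39.5860

y = 4.9540x + 39.5860


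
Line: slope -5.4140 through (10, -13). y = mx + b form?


y + 13 = -5.4140(x - 10)
y = -5.4140x - 13 + 5.4140*10
y = -5.4140x + 41.1400

y = -5.4140x + 41.1400


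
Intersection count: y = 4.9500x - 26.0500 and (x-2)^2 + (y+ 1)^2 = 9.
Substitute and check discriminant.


Substitute y = 4.9500x - 26.0500: (x-2)^2 + (4.9500x- 26.0500+ 1)^2 = 9
Expand to Ax^2 + Bx + C = 0, where b-k = -25.05
A = 1+m^2 = 25.5025
B = 2(m(b-k) - h) = 2(4.9500*(-25.05) - 2) = -251.995
C = h^2 + (b-k)^2 - r^2 = 4 + 627.5025 - 9 = 622.5025
disc = B^2-4AC = 63501.4800 - 63501.4800 = 0
disc = 0

1 intersection point (tangent)


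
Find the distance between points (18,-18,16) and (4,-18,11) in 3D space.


dx=-14, dy=0, dz=-5
d = sqrt(196+0+25) = sqrt(221) = 14.8661

14.8661


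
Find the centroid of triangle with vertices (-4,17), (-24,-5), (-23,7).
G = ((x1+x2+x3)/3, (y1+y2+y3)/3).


Gx = (-4- 24- 23)/3 = -51/3 = -17.0000
Gy = (17- 5+7)/3 = 19/3 = 6.3333

G = (-17.0000, 6.3333)


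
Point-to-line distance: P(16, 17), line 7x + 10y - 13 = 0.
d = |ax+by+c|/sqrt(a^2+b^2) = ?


|7*16 + 10*17 - 13| = |269| = 269
sqrt(49 + 100) = sqrt(149) = 12.2066
d = 269/sqrt(149) = 22.0373

22.0373


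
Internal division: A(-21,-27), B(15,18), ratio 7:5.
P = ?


Px = (7*15 + 5*(-21))/12 = 0/12 = 0
Py = (7*18 + 5*(-27))/12 = -9/12 = -0.7500

P = (0, -0.7500)


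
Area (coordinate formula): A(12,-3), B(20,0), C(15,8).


12*(0-8) = -96
20*(8+ 3) = 220
15*(-3-0) = -45
sum = 79
Area = |79|/2 = 39.5000

39.5000 sq units


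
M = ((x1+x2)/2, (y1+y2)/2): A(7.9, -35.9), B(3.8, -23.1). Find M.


Mx = (7.9 + 3.8)/2 = 11.7/2 = 5.8500
My = (-35.9 - 23.1)/2 = -59.0/2 = -29.5000

(5.8500, -29.5000)


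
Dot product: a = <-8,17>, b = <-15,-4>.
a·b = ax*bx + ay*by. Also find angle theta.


a·b = -8*(-15) + 17*(-4) = 120 - 68 = 52
|a| = sqrt(64+289) = 18.7883
|b| = sqrt(225+16) = 15.5242
cos(theta) = 52/(sqrt(353)*sqrt(241)) = 52/sqrt(85073) = 0.178282
theta = arccos(52/sqrt(85073)) = 79.7303 degrees

a·b = 52, theta = 79.7303 deg


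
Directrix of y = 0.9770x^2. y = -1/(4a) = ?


a = 0.9770
1/(4a) = 0.2559
directrix: y = -0.2559 = -0.2559

y = -0.2559


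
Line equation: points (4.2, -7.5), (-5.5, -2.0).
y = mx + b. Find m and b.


m = (5.5)/(-9.7) = -0.5670
b = y1 - m*x1 = -7.5 - (5.5*4.2)/(-9.7) = -7.5 + 2.3814 = -5.1186

y = -0.5670x - 5.1186


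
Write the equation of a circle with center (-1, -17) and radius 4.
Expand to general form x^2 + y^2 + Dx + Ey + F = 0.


(x+ 1)^2 + (y+ 17)^2 = 4^2
D = -2h = 2, E = -2k = 34
F = h^2+k^2-r^2 = 1+289-16 = 274

x^2 + y^2 + 2x + 34y + 274 = 0


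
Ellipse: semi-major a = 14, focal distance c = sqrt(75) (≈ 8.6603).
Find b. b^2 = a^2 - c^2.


b^2 = 14^2 - (sqrt(75))^2 = 196 - 75 = 121
b = sqrt(121) = 11

b = 11


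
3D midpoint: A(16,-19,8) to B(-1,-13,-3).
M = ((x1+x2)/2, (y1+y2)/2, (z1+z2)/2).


Mx = (16- 1)/2 = 7.5000
My = (-19- 13)/2 = -16.0000
Mz = (8- 3)/2 = 2.5000

M = (7.5000, -16.0000, 2.5000)


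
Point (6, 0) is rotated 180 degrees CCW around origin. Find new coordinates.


cos(180) = -1, sin(180) = 0
x' = 6*(-1) - 0*0 = -6
y' = 6*0 + 0*(-1) = 0

(-6, 0)


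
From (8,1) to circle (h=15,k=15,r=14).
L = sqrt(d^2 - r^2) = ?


d = sqrt((8-15)^2 + (1-15)^2) = sqrt(49+196) = 15.6525
L = sqrt(245.0000 - 196) = sqrt(49.0000) = 7.0000

7.0000


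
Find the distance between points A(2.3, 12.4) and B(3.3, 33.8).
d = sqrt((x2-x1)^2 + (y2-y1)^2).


dx = 3.3 - 2.3 = 1.0
dy = 33.8 - 12.4 = 21.4
d = sqrt(1.0 + 457.96) = sqrt(458.96) = 21.4234

21.4234


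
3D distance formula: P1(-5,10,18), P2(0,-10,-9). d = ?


dx=5, dy=-20, dz=-27
d = sqrt(25+400+729) = sqrt(1154) = 33.9706

33.9706


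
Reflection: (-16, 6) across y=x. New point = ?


Reflection rule for y=x: (y, x)
(-16, 6) -> (6, -16)

(6, -16)


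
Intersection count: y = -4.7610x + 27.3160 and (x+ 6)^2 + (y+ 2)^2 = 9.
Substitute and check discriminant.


Substitute y = -4.7610x + 27.3160: (x+ 6)^2 + (-4.7610x+27.3160+ 2)^2 = 9
Expand to Ax^2 + Bx + C = 0, where b-k = 29.316
A = 1+m^2 = 23.667121
B = 2(m(b-k) - h) = 2(-4.7610*29.316 + 6) = -267.146952
C = h^2 + (b-k)^2 - r^2 = 36 + 859.427856 - 9 = 886.427856
disc = B^2-4AC = 71367.4940 - 83916.7813 = -12549.2873
disc < 0

0 intersection points


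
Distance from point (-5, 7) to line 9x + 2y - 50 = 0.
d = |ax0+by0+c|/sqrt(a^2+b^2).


|9*(-5) + 2*7 - 50| = |-81| = 81
sqrt(81 + 4) = sqrt(85) = 9.2195
d = 81/sqrt(85) = 8.7857

8.7857


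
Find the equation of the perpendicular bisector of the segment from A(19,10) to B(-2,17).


Midpoint = (8.5, 13.5)
Slope of AB = dy/dx = 7/(-21) = -0.3333
Perp slope = -dx/dy = 21/7 = 3.0000
b = My - (perp slope)*Mx = 13.5 + (-21*8.5)/7 = 13.5 - 25.5000 = -12.0000

y = 3.0000x - 12.0000


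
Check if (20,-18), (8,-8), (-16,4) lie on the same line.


20*(-8-4) + 8*(4+ 18) - 16*(-18+ 8)
= -240 + 176 + 160 = 96

No, not collinear (determinant = 96)


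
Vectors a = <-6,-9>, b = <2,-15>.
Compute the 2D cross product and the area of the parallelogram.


cross = -6*(-15) + 9*2 = 90 + 18 = 108
Parallelogram area = |108| = 108

cross = 108, parallelogram area = 108


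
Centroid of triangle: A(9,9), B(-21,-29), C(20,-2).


Gx = (9- 21+20)/3 = 8/3 = 2.6667
Gy = (9- 29- 2)/3 = -22/3 = -7.3333

G = (2.6667, -7.3333)


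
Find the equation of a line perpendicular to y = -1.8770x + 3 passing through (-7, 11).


Perpendicular slope = -1/m1 = -1/(-1.8770) = 0.5328
b2 = y0 - m2*x0 = 11 - 7/(-1.8770) = 11 + 3.7294 = 14.7294

y = 0.5328x + 14.7294


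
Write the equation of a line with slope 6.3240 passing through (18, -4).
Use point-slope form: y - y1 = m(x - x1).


y + 4 = 6.3240(x - 18)
y = 6.3240x - 4 - 6.3240*18
y = 6.3240x - 117.8320

y = 6.3240x - 117.8320


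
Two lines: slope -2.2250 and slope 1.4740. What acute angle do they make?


m1-m2 = -3.699
1+m1*m2 = -2.27965
tan(theta) = |-3.699/(-2.27965)| = 1.622618
theta = arctan(|-3.699/(-2.27965)|) = 58.3550 degrees (acute angle)

58.3550 degrees


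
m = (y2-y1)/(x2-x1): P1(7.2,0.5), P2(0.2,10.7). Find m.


dy = 10.7 - 0.5 = 10.2
dx = 0.2 - 7.2 = -7.0
m = 10.2/(-7.0) = -1.4571

m = -1.4571


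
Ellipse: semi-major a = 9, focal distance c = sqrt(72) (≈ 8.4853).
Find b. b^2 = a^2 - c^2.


b^2 = 9^2 - (sqrt(72))^2 = 81 - 72 = 9
b = sqrt(9) = 3

b = 3


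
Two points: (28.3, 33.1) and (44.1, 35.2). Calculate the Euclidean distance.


dx = 44.1 - 28.3 = 15.8
dy = 35.2 - 33.1 = 2.1
d = sqrt(249.64 + 4.41) = sqrt(254.05) = 15.9389

15.9389


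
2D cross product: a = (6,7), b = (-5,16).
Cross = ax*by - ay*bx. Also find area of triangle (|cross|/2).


cross = 6*16 - 7*(-5) = 96 + 35 = 131
Triangle area = |131|/2 = 131/2 = 65.5000

cross = 131, triangle area = 65.5000


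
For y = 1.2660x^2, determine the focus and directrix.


a = 1.2660
1/(4a) = 0.1975
Focus = (0, 0.1975)
Directrix: y = -0.1975

Focus = (0, 0.1975), Directrix: y = -0.1975


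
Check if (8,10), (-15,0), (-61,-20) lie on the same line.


8*(0+ 20) - 15*(-20-10) - 61*(10-0)
= 160 + 450 - 610 = 0

Yes, collinear (determinant = 0)


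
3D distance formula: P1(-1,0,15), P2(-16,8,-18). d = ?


dx=-15, dy=8, dz=-33
d = sqrt(225+64+1089) = sqrt(1378) = 37.1214

37.1214


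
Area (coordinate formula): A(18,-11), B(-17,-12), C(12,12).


18*(-12-12) = -432
-17*(12+ 11) = -391
12*(-11+ 12) = 12
sum = -811
Area = |-811|/2 = 405.5000

405.5000 sq units


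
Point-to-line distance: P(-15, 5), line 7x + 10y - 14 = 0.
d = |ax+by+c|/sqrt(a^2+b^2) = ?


|7*(-15) + 10*5 - 14| = |-69| = 69
sqrt(49 + 100) = sqrt(149) = 12.2066
d = 69/sqrt(149) = 5.6527

5.6527


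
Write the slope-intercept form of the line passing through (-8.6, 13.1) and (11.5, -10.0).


m = (-23.1)/(20.1) = -1.1493
b = y1 - m*x1 = 13.1 - (-23.1*(-8.6))/(20.1) = 13.1 - 9.8836 = 3.2164

y = -1.1493x + 3.2164


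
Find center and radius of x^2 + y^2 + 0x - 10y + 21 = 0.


h = -D/2 = 0/2 = 0
k = -E/2 = 10/2 = 5
r^2 = h^2 + k^2 - F = 0 + 25 - 21 = 4
r = 2

Center (0, 5), radius = 2


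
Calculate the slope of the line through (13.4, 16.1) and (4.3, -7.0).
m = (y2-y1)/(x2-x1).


dy = -7.0 - 16.1 = -23.1
dx = 4.3 - 13.4 = -9.1
m = -23.1/(-9.1) = 2.5385

m = 2.5385


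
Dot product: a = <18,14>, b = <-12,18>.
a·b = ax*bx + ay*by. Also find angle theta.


a·b = 18*(-12) + 14*18 = -216 + 252 = 36
|a| = sqrt(324+196) = 22.8035
|b| = sqrt(144+324) = 21.6333
cos(theta) = 36/(sqrt(520)*sqrt(468)) = 36/sqrt(243360) = 0.072976
theta = arccos(36/sqrt(243360)) = 85.8151 degrees

a·b = 36, theta = 85.8151 deg


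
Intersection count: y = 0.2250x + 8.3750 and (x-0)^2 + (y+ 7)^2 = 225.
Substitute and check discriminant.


Substitute y = 0.2250x + 8.3750: (x-0)^2 + (0.2250x+8.3750+ 7)^2 = 225
Expand to Ax^2 + Bx + C = 0, where b-k = 15.375
A = 1+m^2 = 1.050625
B = 2(m(b-k) - h) = 2(0.2250*15.375 - 0) = 6.91875
C = h^2 + (b-k)^2 - r^2 = 0 + 236.390625 - 225 = 11.390625
disc = B^2-4AC = 47.8691 - 47.8691 = 0
disc = 0

1 intersection point (tangent)


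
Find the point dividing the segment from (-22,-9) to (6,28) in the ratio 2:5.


Px = (2*6 + 5*(-22))/7 = -98/7 = -14.0000
Py = (2*28 + 5*(-9))/7 = 11/7 = 1.5714

P = (-14.0000, 1.5714)


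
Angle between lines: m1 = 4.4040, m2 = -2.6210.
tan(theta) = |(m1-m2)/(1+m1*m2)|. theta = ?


m1-m2 = 7.025
1+m1*m2 = -10.542884
tan(theta) = |7.025/(-10.542884)| = 0.666326
theta = arctan(|7.025/(-10.542884)|) = 33.6766 degrees (acute angle)

33.6766 degrees


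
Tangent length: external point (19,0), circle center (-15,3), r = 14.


d = sqrt((19+ 15)^2 + (0-3)^2) = sqrt(1156+9) = 34.1321
L = sqrt(1165.0000 - 196) = sqrt(969.0000) = 31.1288

31.1288


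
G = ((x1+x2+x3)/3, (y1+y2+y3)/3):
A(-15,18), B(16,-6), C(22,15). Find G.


Gx = (-15+16+22)/3 = 23/3 = 7.6667
Gy = (18- 6+15)/3 = 27/3 = 9.0000

G = (7.6667, 9.0000)


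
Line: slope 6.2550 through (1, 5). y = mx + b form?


y - 5 = 6.2550(x - 1)
y = 6.2550x + 5 - 6.2550*1
y = 6.2550x - 1.2550

y = 6.2550x - 1.2550


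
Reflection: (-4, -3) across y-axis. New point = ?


Reflection rule for y-axis: (-x, y)
(-4, -3) -> (4, -3)

(4, -3)


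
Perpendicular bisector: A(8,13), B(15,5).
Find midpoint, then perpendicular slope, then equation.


Midpoint = (11.5, 9)
Slope of AB = dy/dx = -8/7 = -1.1429
Perp slope = -dx/dy = 7/8 = 0.8750
b = My - (perp slope)*Mx = 9 + (7*11.5)/(-8) = 9 - 10.0625 = -1.0625

y = 0.8750x - 1.0625


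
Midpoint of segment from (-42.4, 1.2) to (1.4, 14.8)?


Mx = (-42.4 + 1.4)/2 = -41.0/2 = -20.5000
My = (1.2 + 14.8)/2 = 16.0/2 = 8.0000

(-20.5000, 8.0000)


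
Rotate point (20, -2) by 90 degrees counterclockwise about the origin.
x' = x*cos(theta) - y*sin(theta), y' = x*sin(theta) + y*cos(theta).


cos(90) = 0, sin(90) = 1
x' = 20*0 + 2*1 = 2
y' = 20*1 - 2*0 = 20

(2, 20)


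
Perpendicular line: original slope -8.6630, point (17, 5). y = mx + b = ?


Perpendicular slope = -1/m1 = -1/(-8.6630) = 0.1154
b2 = y0 - m2*x0 = 5 + 17/(-8.6630) = 5 - 1.9624 = 3.0376

y = 0.1154x + 3.0376


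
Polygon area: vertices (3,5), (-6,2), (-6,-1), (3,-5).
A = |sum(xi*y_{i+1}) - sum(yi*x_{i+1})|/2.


sum(xi*y_{i+1}) = 3*2 - 6*(-1) - 6*(-5) + 3*5 = 57
sum(yi*x_{i+1}) = 5*(-6) + 2*(-6) - 1*3 - 5*3 = -60
Area = |57 + 60|/2 = 117/2 = 58.5000

58.5000 sq units


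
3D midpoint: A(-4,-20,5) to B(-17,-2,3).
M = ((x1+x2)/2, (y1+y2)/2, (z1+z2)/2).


Mx = (-4- 17)/2 = -10.5000
My = (-20- 2)/2 = -11.0000
Mz = (5+3)/2 = 4.0000

M = (-10.5000, -11.0000, 4.0000)


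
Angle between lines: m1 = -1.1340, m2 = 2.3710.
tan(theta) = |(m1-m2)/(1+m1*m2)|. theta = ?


m1-m2 = -3.505
1+m1*m2 = -1.688714
tan(theta) = |-3.505/(-1.688714)| = 2.075544
theta = arctan(|-3.505/(-1.688714)|) = 64.2752 degrees (acute angle)

64.2752 degrees


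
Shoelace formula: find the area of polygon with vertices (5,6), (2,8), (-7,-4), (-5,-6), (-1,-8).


sum(xi*y_{i+1}) = 5*8 + 2*(-4) - 7*(-6) - 5*(-8) - 1*6 = 108
sum(yi*x_{i+1}) = 6*2 + 8*(-7) - 4*(-5) - 6*(-1) - 8*5 = -58
Area = |108 + 58|/2 = 166/2 = 83.0000

83.0000 sq units


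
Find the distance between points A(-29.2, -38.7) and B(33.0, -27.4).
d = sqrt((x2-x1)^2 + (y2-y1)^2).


dx = 33.0 + 29.2 = 62.2
dy = -27.4 + 38.7 = 11.3
d = sqrt(3868.84 + 127.69) = sqrt(3996.53) = 63.2181

63.2181


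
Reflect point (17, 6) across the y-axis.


Reflection rule for y-axis: (-x, y)
(17, 6) -> (-17, 6)

(-17, 6)


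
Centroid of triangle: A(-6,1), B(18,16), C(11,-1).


Gx = (-6+18+11)/3 = 23/3 = 7.6667
Gy = (1+16- 1)/3 = 16/3 = 5.3333

G = (7.6667, 5.3333)


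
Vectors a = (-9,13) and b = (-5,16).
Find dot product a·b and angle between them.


a·b = -9*(-5) + 13*16 = 45 + 208 = 253
|a| = sqrt(81+169) = 15.8114
|b| = sqrt(25+256) = 16.7631
cos(theta) = 253/(sqrt(250)*sqrt(281)) = 253/sqrt(70250) = 0.954547
theta = arccos(253/sqrt(70250)) = 17.3411 degrees

a·b = 253, theta = 17.3411 deg


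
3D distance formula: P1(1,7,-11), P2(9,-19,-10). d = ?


dx=8, dy=-26, dz=1
d = sqrt(64+676+1) = sqrt(741) = 27.2213

27.2213


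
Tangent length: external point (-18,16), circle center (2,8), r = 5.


d = sqrt((-18-2)^2 + (16-8)^2) = sqrt(400+64) = 21.5407
L = sqrt(464.0000 - 25) = sqrt(439.0000) = 20.9523

20.9523


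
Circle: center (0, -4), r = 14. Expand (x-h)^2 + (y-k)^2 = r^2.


(x-0)^2 + (y+ 4)^2 = 14^2
D = -2h = 0, E = -2k = 8
F = h^2+k^2-r^2 = 0+16-196 = -180

x^2 + y^2 + 8y - 180 = 0


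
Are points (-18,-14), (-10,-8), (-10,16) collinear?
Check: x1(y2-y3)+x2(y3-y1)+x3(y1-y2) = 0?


-18*(-8-16) - 10*(16+ 14) - 10*(-14+ 8)
= 432 - 300 + 60 = 192

No, not collinear (determinant = 192)


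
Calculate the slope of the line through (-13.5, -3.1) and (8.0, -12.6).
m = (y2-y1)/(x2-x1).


dy = -12.6 + 3.1 = -9.5
dx = 8.0 + 13.5 = 21.5
m = -9.5/21.5 = -0.4419

m = -0.4419


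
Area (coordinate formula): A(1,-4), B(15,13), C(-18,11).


1*(13-11) = 2
15*(11+ 4) = 225
-18*(-4-13) = 306
sum = 533
Area = |533|/2 = 266.5000

266.5000 sq units


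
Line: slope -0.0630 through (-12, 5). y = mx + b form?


y - 5 = -0.0630(x + 12)
y = -0.0630x + 5 + 0.0630*(-12)
y = -0.0630x + 4.2440

y = -0.0630x + 4.2440


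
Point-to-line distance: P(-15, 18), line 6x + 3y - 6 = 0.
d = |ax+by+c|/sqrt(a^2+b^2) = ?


|6*(-15) + 3*18 - 6| = |-42| = 42
sqrt(36 + 9) = sqrt(45) = 6.7082
d = 42/sqrt(45) = 6.2610

6.2610


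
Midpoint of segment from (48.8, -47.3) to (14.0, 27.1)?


Mx = (48.8 + 14.0)/2 = 62.8/2 = 31.4000
My = (-47.3 + 27.1)/2 = -20.2/2 = -10.1000

(31.4000, -10.1000)


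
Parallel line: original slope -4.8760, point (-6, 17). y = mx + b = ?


Parallel lines have equal slopes.
m2 = -4.8760
b2 = 17 + 4.8760*(-6) = -12.2560

y = -4.8760x - 12.2560


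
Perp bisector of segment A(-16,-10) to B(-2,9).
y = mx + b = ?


Midpoint = (-9, -0.5)
Slope of AB = dy/dx = 19/14 = 1.3571
Perp slope = -dx/dy = -14/19 = -0.7368
b = My - (perp slope)*Mx = -0.5 + (14*(-9))/19 = -0.5 - 6.6316 = -7.1316

y = -0.7368x - 7.1316


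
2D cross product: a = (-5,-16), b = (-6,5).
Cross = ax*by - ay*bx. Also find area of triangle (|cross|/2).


cross = -5*5 + 16*(-6) = -25 - 96 = -121
Triangle area = |-121|/2 = 121/2 = 60.5000

cross = -121, triangle area = 60.5000


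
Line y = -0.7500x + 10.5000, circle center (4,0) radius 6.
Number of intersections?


Substitute y = -0.7500x + 10.5000: (x-4)^2 + (-0.7500x+10.5000-0)^2 = 36
Expand to Ax^2 + Bx + C = 0, where b-k = 10.5
A = 1+m^2 = 1.5625
B = 2(m(b-k) - h) = 2(-0.7500*10.5 - 4) = -23.75
C = h^2 + (b-k)^2 - r^2 = 16 + 110.25 - 36 = 90.25
disc = B^2-4AC = 564.0625 - 564.0625 = 0
disc = 0

1 intersection point (tangent)


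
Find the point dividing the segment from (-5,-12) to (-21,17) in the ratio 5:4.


Px = (5*(-21) + 4*(-5))/9 = -125/9 = -13.8889
Py = (5*17 + 4*(-12))/9 = 37/9 = 4.1111

P = (-13.8889, 4.1111)


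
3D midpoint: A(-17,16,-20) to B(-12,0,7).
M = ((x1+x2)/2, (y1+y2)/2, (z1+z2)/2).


Mx = (-17- 12)/2 = -14.5000
My = (16+0)/2 = 8.0000
Mz = (-20+7)/2 = -6.5000

M = (-14.5000, 8.0000, -6.5000)


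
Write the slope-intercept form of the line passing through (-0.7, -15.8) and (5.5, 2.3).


m = (18.1)/(6.2) = 2.9194
b = y1 - m*x1 = -15.8 - (18.1*(-0.7))/(6.2) = -15.8 + 2.0435 = -13.7565

y = 2.9194x - 13.7565


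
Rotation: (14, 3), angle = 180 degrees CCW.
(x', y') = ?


cos(180) = -1, sin(180) = 0
x' = 14*(-1) - 3*0 = -14
y' = 14*0 + 3*(-1) = -3

(-14, -3)


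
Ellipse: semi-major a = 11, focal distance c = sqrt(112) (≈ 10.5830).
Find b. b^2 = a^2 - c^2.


b^2 = 11^2 - (sqrt(112))^2 = 121 - 112 = 9
b = sqrt(9) = 3

b = 3


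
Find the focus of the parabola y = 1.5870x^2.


a = 1.5870
4a = 6.3480
focus = (0, 1/6.3480) = (0, 0.1575)

Focus = (0, 0.1575)


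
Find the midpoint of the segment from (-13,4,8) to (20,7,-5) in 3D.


Mx = (-13+20)/2 = 3.5000
My = (4+7)/2 = 5.5000
Mz = (8- 5)/2 = 1.5000

M = (3.5000, 5.5000, 1.5000)


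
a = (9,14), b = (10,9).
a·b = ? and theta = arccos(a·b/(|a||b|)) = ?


a·b = 9*10 + 14*9 = 90 + 126 = 216
|a| = sqrt(81+196) = 16.6433
|b| = sqrt(100+81) = 13.4536
cos(theta) = 216/(sqrt(277)*sqrt(181)) = 216/sqrt(50137) = 0.964661
theta = arccos(216/sqrt(50137)) = 15.2776 degrees

a·b = 216, theta = 15.2776 deg


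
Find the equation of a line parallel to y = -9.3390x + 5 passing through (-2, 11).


Parallel lines have equal slopes.
m2 = -9.3390
b2 = 11 + 9.3390*(-2) = -7.6780

y = -9.3390x - 7.6780


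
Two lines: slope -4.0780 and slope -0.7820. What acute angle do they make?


m1-m2 = -3.296
1+m1*m2 = 4.188996
tan(theta) = |-3.296/4.188996| = 0.786823
theta = arctan(|-3.296/4.188996|) = 38.1965 degrees (acute angle)

38.1965 degrees


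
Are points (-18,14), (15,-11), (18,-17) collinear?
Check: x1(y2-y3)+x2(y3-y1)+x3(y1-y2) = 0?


-18*(-11+ 17) + 15*(-17-14) + 18*(14+ 11)
= -108 - 465 + 450 = -123

No, not collinear (determinant = -123)


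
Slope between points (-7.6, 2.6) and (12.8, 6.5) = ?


dy = 6.5 - 2.6 = 3.9
dx = 12.8 + 7.6 = 20.4
m = 3.9/20.4 = 0.1912

m = 0.1912


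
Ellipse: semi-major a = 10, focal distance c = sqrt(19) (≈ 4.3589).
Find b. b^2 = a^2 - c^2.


b^2 = 10^2 - (sqrt(19))^2 = 100 - 19 = 81
b = sqrt(81) = 9

b = 9


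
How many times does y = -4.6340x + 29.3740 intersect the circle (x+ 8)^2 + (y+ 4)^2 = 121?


Substitute y = -4.6340x + 29.3740: (x+ 8)^2 + (-4.6340x+29.3740+ 4)^2 = 121
Expand to Ax^2 + Bx + C = 0, where b-k = 33.374
A = 1+m^2 = 22.473956
B = 2(m(b-k) - h) = 2(-4.6340*33.374 + 8) = -293.310232
C = h^2 + (b-k)^2 - r^2 = 64 + 1113.823876 - 121 = 1056.823876
disc = B^2-4AC = 86030.8922 - 95004.0532 = -8973.1610
disc < 0

0 intersection points


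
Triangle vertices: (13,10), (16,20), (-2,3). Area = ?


13*(20-3) = 221
16*(3-10) = -112
-2*(10-20) = 20
sum = 129
Area = |129|/2 = 64.5000

64.5000 sq units


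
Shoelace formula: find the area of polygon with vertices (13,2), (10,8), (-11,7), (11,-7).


sum(xi*y_{i+1}) = 13*8 + 10*7 - 11*(-7) + 11*2 = 273
sum(yi*x_{i+1}) = 2*10 + 8*(-11) + 7*11 - 7*13 = -82
Area = |273 + 82|/2 = 355/2 = 177.5000

177.5000 sq units


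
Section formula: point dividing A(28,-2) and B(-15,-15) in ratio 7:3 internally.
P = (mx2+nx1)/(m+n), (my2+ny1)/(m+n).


Px = (7*(-15) + 3*28)/10 = -21/10 = -2.1000
Py = (7*(-15) + 3*(-2))/10 = -111/10 = -11.1000

P = (-2.1000, -11.1000)


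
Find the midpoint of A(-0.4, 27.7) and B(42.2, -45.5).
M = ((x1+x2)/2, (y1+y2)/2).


Mx = (-0.4 + 42.2)/2 = 41.8/2 = 20.9000
My = (27.7 - 45.5)/2 = -17.8/2 = -8.9000

(20.9000, -8.9000)


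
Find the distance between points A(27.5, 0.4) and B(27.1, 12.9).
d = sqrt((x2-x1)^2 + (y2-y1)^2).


dx = 27.1 - 27.5 = -0.4
dy = 12.9 - 0.4 = 12.5
d = sqrt(0.16 + 156.25) = sqrt(156.41) = 12.5064

12.5064


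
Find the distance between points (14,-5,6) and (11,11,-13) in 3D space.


dx=-3, dy=16, dz=-19
d = sqrt(9+256+361) = sqrt(626) = 25.0200

25.0200


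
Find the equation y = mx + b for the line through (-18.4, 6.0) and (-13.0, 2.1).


m = (-3.9)/(5.4) = -0.7222
b = y1 - m*x1 = 6.0 - (-3.9*(-18.4))/(5.4) = 6.0 - 13.2889 = -7.2889

y = -0.7222x - 7.2889


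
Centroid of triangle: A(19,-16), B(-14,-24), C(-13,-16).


Gx = (19- 14- 13)/3 = -8/3 = -2.6667
Gy = (-16- 24- 16)/3 = -56/3 = -18.6667

G = (-2.6667, -18.6667)


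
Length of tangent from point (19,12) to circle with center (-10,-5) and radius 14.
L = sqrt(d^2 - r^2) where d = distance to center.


d = sqrt((19+ 10)^2 + (12+ 5)^2) = sqrt(841+289) = 33.6155
L = sqrt(1130.0000 - 196) = sqrt(934.0000) = 30.5614

30.5614


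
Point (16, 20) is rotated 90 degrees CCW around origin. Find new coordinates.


cos(90) = 0, sin(90) = 1
x' = 16*0 - 20*1 = -20
y' = 16*1 + 20*0 = 16

(-20, 16)


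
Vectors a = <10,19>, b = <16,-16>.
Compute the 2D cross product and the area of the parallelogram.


cross = 10*(-16) - 19*16 = -160 - 304 = -464
Parallelogram area = |-464| = 464

cross = -464, parallelogram area = 464


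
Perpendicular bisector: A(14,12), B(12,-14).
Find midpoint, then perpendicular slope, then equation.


Midpoint = (13, -1)
Slope of AB = dy/dx = -26/(-2) = 13.0000
Perp slope = -dx/dy = -2/26 = -0.0769
b = My - (perp slope)*Mx = -1 + (-2*13)/(-26) = -1 + 1.0000 = 0

y = -0.0769x + 0


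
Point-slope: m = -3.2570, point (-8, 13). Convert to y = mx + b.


y - 13 = -3.2570(x + 8)
y = -3.2570x + 13 + 3.2570*(-8)
y = -3.2570x - 13.0560

y = -3.2570x - 13.0560


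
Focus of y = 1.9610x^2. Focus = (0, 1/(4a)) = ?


a = 1.9610
4a = 7.8440
focus = (0, 1/7.8440) = (0, 0.1275)

Focus = (0, 0.1275)


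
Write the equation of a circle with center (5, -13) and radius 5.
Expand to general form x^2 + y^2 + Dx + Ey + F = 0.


(x-5)^2 + (y+ 13)^2 = 5^2
D = -2h = -10, E = -2k = 26
F = h^2+k^2-r^2 = 25+169-25 = 169

x^2 + y^2 - 10x + 26y + 169 = 0


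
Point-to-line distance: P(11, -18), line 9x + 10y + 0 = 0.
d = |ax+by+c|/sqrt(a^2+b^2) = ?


|9*11 + 10*(-18) + 0| = |-81| = 81
sqrt(81 + 100) = sqrt(181) = 13.4536
d = 81/sqrt(181) = 6.0207

6.0207


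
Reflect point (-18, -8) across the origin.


Reflection rule for origin: (-x, -y)
(-18, -8) -> (18, 8)

(18, 8)


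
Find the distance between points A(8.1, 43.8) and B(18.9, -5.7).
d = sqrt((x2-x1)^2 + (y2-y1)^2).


dx = 18.9 - 8.1 = 10.8
dy = -5.7 - 43.8 = -49.5
d = sqrt(116.64 + 2450.25) = sqrt(2566.89) = 50.6645

50.6645


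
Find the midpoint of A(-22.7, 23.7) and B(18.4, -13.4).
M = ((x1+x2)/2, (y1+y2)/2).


Mx = (-22.7 + 18.4)/2 = -4.3/2 = -2.1500
My = (23.7 - 13.4)/2 = 10.3/2 = 5.1500

(-2.1500, 5.1500)


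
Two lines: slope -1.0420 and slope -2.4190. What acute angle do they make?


m1-m2 = 1.377
1+m1*m2 = 3.520598
tan(theta) = |1.377/3.520598| = 0.391127
theta = arctan(|1.377/3.520598|) = 21.3618 degrees (acute angle)

21.3618 degrees


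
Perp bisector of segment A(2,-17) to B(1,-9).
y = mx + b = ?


Midpoint = (1.5, -13)
Slope of AB = dy/dx = 8/(-1) = -8.0000
Perp slope = -dx/dy = 1/8 = 0.1250
b = My - (perp slope)*Mx = -13 + (-1*1.5)/8 = -13 - 0.1875 = -13.1875

y = 0.1250x - 13.1875


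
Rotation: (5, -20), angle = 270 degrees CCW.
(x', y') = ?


cos(270) = 0, sin(270) = -1
x' = 5*0 + 20*(-1) = -20
y' = 5*(-1) - 20*0 = -5

(-20, -5)


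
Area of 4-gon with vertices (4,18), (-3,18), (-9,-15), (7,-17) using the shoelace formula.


sum(xi*y_{i+1}) = 4*18 - 3*(-15) - 9*(-17) + 7*18 = 396
sum(yi*x_{i+1}) = 18*(-3) + 18*(-9) - 15*7 - 17*4 = -389
Area = |396 + 389|/2 = 785/2 = 392.5000

392.5000 sq units


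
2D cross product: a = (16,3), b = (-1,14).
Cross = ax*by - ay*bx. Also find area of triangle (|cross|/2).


cross = 16*14 - 3*(-1) = 224 + 3 = 227
Triangle area = |227|/2 = 227/2 = 113.5000

cross = 227, triangle area = 113.5000


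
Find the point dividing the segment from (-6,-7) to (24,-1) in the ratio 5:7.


Px = (5*24 + 7*(-6))/12 = 78/12 = 6.5000
Py = (5*(-1) + 7*(-7))/12 = -54/12 = -4.5000

P = (6.5000, -4.5000)


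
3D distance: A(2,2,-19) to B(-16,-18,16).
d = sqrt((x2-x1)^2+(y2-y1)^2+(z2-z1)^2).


dx=-18, dy=-20, dz=35
d = sqrt(324+400+1225) = sqrt(1949) = 44.1475

44.1475


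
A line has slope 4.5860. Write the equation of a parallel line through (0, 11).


Parallel lines have equal slopes.
m2 = 4.5860
b2 = 11 - 4.5860*0 = 11.0000

y = 4.5860x + 11.0000


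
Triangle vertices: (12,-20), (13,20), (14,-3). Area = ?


12*(20+ 3) = 276
13*(-3+ 20) = 221
14*(-20-20) = -560
sum = -63
Area = |-63|/2 = 31.5000

31.5000 sq units


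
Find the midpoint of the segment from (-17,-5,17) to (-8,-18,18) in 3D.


Mx = (-17- 8)/2 = -12.5000
My = (-5- 18)/2 = -11.5000
Mz = (17+18)/2 = 17.5000

M = (-12.5000, -11.5000, 17.5000)


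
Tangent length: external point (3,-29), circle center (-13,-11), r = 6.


d = sqrt((3+ 13)^2 + (-29+ 11)^2) = sqrt(256+324) = 24.0832
L = sqrt(580.0000 - 36) = sqrt(544.0000) = 23.3238

23.3238


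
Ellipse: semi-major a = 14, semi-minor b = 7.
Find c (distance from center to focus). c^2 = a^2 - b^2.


c^2 = 14^2 - 7^2 = 196 - 49 = 147
c = sqrt(147) = 12.1244

c = 12.1244
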